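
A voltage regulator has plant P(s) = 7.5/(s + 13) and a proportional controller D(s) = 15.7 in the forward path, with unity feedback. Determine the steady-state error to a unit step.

0.0994

The loop is type 0. Static position error constant K_pos = D(0)·P(0) = 15.7·0.5769 = 9.058.
Steady-state error to a unit step: e_ss = 1/(1+K_pos) = 1/10.06 = 0.0994.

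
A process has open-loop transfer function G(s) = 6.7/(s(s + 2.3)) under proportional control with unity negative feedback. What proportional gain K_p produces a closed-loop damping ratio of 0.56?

K_p = 0.629

Closed-loop characteristic equation: s² + 2.3s + K_p·6.7 = 0.
So ω_n = √(6.7K_p) and 2ζω_n = 2.3, giving ζ = 2.3/(2√(6.7K_p)).
Setting ζ = 0.56: √(6.7K_p) = 2.3/(2·0.56) = 2.054, so K_p = 4.217/6.7 = 0.629.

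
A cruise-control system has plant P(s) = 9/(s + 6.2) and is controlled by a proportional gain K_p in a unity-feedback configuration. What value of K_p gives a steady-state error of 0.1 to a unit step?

K_p = 6.2

Steady-state error for a unit step on this type-0 loop is 1/(1 + K_p·P(0)).
P(0) = 1.452. Require 1/(1 + K_p·1.452) = 0.1, so 1 + 1.452·K_p = 10.
K_p = (10 − 1)/1.452 = 6.2.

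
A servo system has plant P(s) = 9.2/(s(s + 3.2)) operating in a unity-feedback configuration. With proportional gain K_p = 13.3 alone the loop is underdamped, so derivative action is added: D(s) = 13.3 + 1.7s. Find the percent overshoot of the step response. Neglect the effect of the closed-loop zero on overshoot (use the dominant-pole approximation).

0.607%

Forward path: (13.3 + 1.7s)·9.2/(s(s+3.2)). The closed-loop characteristic equation is s² + (3.2 + 9.2·1.7)s + 9.2·13.3 = 0.
That is s² + 18.84s + 122.4 = 0, so ω_n = 11.06 rad/s and ζ = 18.84/(2·11.06) = 0.8516.
%OS = 100·exp(−πζ/√(1−ζ²)) = 0.607%.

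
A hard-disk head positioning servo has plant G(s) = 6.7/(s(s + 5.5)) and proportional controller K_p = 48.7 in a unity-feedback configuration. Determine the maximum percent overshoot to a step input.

61.6%

From 1 + K_pG(s) = 0: s² + 5.5s + 326.3 = 0 ⇒ ω_n = 18.06, ζ = 0.1522.
%OS = 100·exp(−πζ/√(1−ζ²)) = 100·exp(−π·0.1522/√0.9768) = 61.6%.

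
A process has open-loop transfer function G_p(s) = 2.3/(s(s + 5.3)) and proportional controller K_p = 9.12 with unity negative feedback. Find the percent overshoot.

10.8%

The closed-loop denominator s² + 5.3s + 20.98 gives ω_n = √20.98 = 4.58 and ζ = 5.3/(2ω_n) = 0.5786.
%OS = 100·exp(−πζ/√(1−ζ²)) = 100·exp(−π·0.5786/√0.6652) = 10.8%.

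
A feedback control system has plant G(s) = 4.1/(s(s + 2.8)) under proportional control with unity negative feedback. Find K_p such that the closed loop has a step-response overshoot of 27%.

K_p = 3.23

From %OS = 100·exp(−πζ/√(1−ζ²)) = 27%, ζ = −ln(0.27)/√(π²+ln²(0.27)) = 0.3847.
Characteristic equation s² + 2.8s + 4.1K_p = 0 gives ζ = 2.8/(2√(4.1K_p)).
Setting ζ = 0.3847: √(4.1K_p) = 2.8/(2·0.3847) = 3.639, so K_p = 13.24/4.1 = 3.23.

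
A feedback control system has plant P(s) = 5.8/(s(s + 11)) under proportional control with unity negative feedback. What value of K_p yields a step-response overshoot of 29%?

From %OS = 100·exp(−πζ/√(1−ζ²)) = 29%, ζ = −ln(0.29)/√(π²+ln²(0.29)) = 0.3666.
Characteristic equation s² + 11s + 5.8K_p = 0 gives ζ = 11/(2√(5.8K_p)).
Setting ζ = 0.3666: √(5.8K_p) = 11/(2·0.3666) = 15, so K_p = 225.1/5.8 = 38.8.

K_p = 38.8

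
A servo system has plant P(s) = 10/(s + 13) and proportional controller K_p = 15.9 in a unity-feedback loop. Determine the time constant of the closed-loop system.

Closed-loop transfer function: T(s) = K_p·P(s)/(1 + K_p·P(s)) = 159/(s + 13 + 159) = 159/(s + 172).
Time constant τ = 1/172 = 0.00581 s.

τ = 0.00581 s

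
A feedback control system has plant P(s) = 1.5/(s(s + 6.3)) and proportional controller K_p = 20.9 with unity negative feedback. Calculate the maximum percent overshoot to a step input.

Closed-loop characteristic equation: s² + 6.3s + 31.35 = 0, so ω_n = 5.599 rad/s and ζ = 6.3/(2·5.599) = 0.5626.
%OS = 100·exp(−πζ/√(1−ζ²)) = 100·exp(−π·0.5626/√0.6835) = 11.8%.

11.8%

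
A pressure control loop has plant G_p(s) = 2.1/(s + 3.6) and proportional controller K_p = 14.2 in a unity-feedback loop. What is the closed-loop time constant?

Closed-loop transfer function: T(s) = K_p·G_p(s)/(1 + K_p·G_p(s)) = 29.82/(s + 3.6 + 29.82) = 29.82/(s + 33.42).
Time constant τ = 1/33.42 = 0.0299 s.

τ = 0.0299 s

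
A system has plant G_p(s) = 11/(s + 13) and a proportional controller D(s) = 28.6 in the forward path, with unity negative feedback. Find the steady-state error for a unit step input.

The loop is type 0. Static position error constant K_pos = D(0)·G_p(0) = 28.6·0.8462 = 24.2.
Steady-state error to a unit step: e_ss = 1/(1+K_pos) = 1/25.2 = 0.0397.

0.0397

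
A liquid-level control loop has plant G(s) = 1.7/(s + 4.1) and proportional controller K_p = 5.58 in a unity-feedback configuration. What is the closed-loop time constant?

Closed-loop transfer function: T(s) = K_p·G(s)/(1 + K_p·G(s)) = 9.486/(s + 4.1 + 9.486) = 9.486/(s + 13.59).
Time constant τ = 1/13.59 = 0.0736 s.

τ = 0.0736 s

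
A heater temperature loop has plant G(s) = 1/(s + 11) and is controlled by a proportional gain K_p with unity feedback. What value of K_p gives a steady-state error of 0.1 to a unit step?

The loop is type 0, so e_ss(step) = 1/(1 + K_pos) with K_pos = K_p·G(0).
G(0) = 0.09091. Require 1/(1 + K_p·0.09091) = 0.1, so 1 + 0.09091·K_p = 10.
K_p = (10 − 1)/0.09091 = 99.

K_p = 99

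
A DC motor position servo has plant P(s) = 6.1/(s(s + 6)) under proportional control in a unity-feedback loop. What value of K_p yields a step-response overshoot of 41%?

From %OS = 100·exp(−πζ/√(1−ζ²)) = 41%, ζ = −ln(0.41)/√(π²+ln²(0.41)) = 0.273.
Characteristic equation s² + 6s + 6.1K_p = 0 gives ζ = 6/(2√(6.1K_p)).
Setting ζ = 0.273: √(6.1K_p) = 6/(2·0.273) = 10.99, so K_p = 120.7/6.1 = 19.8.

K_p = 19.8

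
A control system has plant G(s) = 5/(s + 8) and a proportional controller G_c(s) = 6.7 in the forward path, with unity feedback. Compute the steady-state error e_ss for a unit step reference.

The loop is type 0. Static position error constant K_pos = G_c(0)·G(0) = 6.7·0.625 = 4.188.
Steady-state error to a unit step: e_ss = 1/(1+K_pos) = 1/5.188 = 0.193.

0.193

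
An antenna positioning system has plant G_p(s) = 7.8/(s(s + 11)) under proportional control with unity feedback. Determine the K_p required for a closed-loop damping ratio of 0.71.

K_p = 7.69

Closed-loop characteristic equation: s² + 11s + K_p·7.8 = 0.
So ω_n = √(7.8K_p) and 2ζω_n = 11, giving ζ = 11/(2√(7.8K_p)).
Setting ζ = 0.71: √(7.8K_p) = 11/(2·0.71) = 7.746, so K_p = 60.01/7.8 = 7.69.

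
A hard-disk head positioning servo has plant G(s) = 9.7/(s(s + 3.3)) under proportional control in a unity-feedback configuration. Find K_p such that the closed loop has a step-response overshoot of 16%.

From %OS = 100·exp(−πζ/√(1−ζ²)) = 16%, ζ = −ln(0.16)/√(π²+ln²(0.16)) = 0.5039.
Characteristic equation s² + 3.3s + 9.7K_p = 0 gives ζ = 3.3/(2√(9.7K_p)).
Setting ζ = 0.5039: √(9.7K_p) = 3.3/(2·0.5039) = 3.275, so K_p = 10.72/9.7 = 1.11.

K_p = 1.11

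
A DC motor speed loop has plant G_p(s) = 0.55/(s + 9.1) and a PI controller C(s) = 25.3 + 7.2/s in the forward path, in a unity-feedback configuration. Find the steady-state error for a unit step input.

The open loop C(s)G_p(s) has a pole at the origin (type 1), so the static position error constant is infinite and e_ss = 1/(1+∞) = 0.

0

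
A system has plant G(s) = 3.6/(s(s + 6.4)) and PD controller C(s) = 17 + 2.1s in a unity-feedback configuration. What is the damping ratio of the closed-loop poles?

ζ = 0.892

Forward path: (17 + 2.1s)·3.6/(s(s+6.4)). The closed-loop characteristic equation is s² + (6.4 + 3.6·2.1)s + 3.6·17 = 0.
That is s² + 13.96s + 61.2 = 0, so ω_n = 7.823 rad/s and ζ = 13.96/(2·7.823) = 0.8922.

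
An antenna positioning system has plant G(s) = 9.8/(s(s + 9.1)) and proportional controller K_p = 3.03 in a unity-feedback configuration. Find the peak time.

T_p = 1.05 s

The closed-loop denominator s² + 9.1s + 29.69 gives ω_n = √29.69 = 5.449 and ζ = 9.1/(2ω_n) = 0.835.
Damped frequency ω_d = ω_n√(1−ζ²) = 2.999 rad/s, so peak time T_p = π/ω_d = 1.05 s.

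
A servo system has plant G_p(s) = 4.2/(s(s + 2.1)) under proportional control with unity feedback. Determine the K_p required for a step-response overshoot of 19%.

K_p = 1.2

From %OS = 100·exp(−πζ/√(1−ζ²)) = 19%, ζ = −ln(0.19)/√(π²+ln²(0.19)) = 0.4673.
Characteristic equation s² + 2.1s + 4.2K_p = 0 gives ζ = 2.1/(2√(4.2K_p)).
Setting ζ = 0.4673: √(4.2K_p) = 2.1/(2·0.4673) = 2.247, so K_p = 5.048/4.2 = 1.2.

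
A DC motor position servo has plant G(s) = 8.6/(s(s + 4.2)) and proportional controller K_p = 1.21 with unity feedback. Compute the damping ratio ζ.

ζ = 0.651

The closed-loop denominator is s(s+4.2) + 1.21·8.6 = s² + 4.2s + 10.41.
So ω_n² = 10.41 ⇒ ω_n = 3.226 rad/s, and ζ = 4.2/(2ω_n) = 0.651.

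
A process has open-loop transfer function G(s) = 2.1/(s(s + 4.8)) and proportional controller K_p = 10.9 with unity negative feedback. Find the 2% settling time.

T_s ≈ 1.67 s

Closed-loop characteristic equation: s² + 4.8s + 22.89 = 0, so ω_n = 4.784 rad/s and ζ = 4.8/(2·4.784) = 0.5016.
2% settling time T_s ≈ 4/(ζω_n) = 4/2.4 = 1.67 s.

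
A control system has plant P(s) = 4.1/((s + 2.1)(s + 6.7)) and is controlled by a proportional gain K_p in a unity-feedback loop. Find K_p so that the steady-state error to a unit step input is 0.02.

K_p = 168

The loop is type 0, so e_ss(step) = 1/(1 + K_pos) with K_pos = K_p·P(0).
P(0) = 0.2914. Require 1/(1 + K_p·0.2914) = 0.02, so 1 + 0.2914·K_p = 50.
K_p = (50 − 1)/0.2914 = 168.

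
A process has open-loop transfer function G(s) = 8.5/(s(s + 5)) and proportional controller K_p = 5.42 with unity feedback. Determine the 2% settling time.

Closed-loop characteristic equation: s² + 5s + 46.07 = 0, so ω_n = 6.787 rad/s and ζ = 5/(2·6.787) = 0.3683.
2% settling time T_s ≈ 4/(ζω_n) = 4/2.5 = 1.6 s.

T_s ≈ 1.6 s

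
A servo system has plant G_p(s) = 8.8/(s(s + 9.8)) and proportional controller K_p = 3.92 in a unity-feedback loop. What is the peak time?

From 1 + K_pG_p(s) = 0: s² + 9.8s + 34.5 = 0 ⇒ ω_n = 5.873, ζ = 0.8343.
Damped frequency ω_d = ω_n√(1−ζ²) = 3.238 rad/s, so peak time T_p = π/ω_d = 0.97 s.

T_p = 0.97 s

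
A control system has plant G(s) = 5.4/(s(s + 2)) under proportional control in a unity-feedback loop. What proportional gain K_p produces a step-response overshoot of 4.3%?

From %OS = 100·exp(−πζ/√(1−ζ²)) = 4.3%, ζ = −ln(0.043)/√(π²+ln²(0.043)) = 0.7077.
Characteristic equation s² + 2s + 5.4K_p = 0 gives ζ = 2/(2√(5.4K_p)).
Setting ζ = 0.7077: √(5.4K_p) = 2/(2·0.7077) = 1.413, so K_p = 1.997/5.4 = 0.37.

K_p = 0.37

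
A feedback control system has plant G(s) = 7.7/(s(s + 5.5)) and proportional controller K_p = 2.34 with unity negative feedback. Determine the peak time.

T_p = 0.972 s

From 1 + K_pG(s) = 0: s² + 5.5s + 18.02 = 0 ⇒ ω_n = 4.245, ζ = 0.6479.
Damped frequency ω_d = ω_n√(1−ζ²) = 3.233 rad/s, so peak time T_p = π/ω_d = 0.972 s.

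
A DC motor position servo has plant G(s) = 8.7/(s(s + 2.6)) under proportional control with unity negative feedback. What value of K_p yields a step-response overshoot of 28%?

From %OS = 100·exp(−πζ/√(1−ζ²)) = 28%, ζ = −ln(0.28)/√(π²+ln²(0.28)) = 0.3755.
Characteristic equation s² + 2.6s + 8.7K_p = 0 gives ζ = 2.6/(2√(8.7K_p)).
Setting ζ = 0.3755: √(8.7K_p) = 2.6/(2·0.3755) = 3.462, so K_p = 11.98/8.7 = 1.38.

K_p = 1.38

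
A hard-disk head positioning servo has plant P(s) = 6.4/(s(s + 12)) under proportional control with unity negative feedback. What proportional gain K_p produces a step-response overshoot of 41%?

From %OS = 100·exp(−πζ/√(1−ζ²)) = 41%, ζ = −ln(0.41)/√(π²+ln²(0.41)) = 0.273.
Characteristic equation s² + 12s + 6.4K_p = 0 gives ζ = 12/(2√(6.4K_p)).
Setting ζ = 0.273: √(6.4K_p) = 12/(2·0.273) = 21.98, so K_p = 483/6.4 = 75.5.

K_p = 75.5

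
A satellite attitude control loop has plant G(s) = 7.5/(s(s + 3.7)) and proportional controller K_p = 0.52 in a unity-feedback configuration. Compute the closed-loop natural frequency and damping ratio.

ω_n = 1.97 rad/s, ζ = 0.937

With unity feedback the closed-loop characteristic equation is s² + 3.7s + 0.52·7.5 = s² + 3.7s + 3.9 = 0.
So ω_n² = 3.9 ⇒ ω_n = 1.975 rad/s, and ζ = 3.7/(2ω_n) = 0.937.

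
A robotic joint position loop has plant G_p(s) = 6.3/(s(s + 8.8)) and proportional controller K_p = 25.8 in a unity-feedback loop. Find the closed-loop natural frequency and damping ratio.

ω_n = 12.7 rad/s, ζ = 0.345

1 + K_p·G_p(s) = 0 gives s² + 8.8s + 162.5 = 0.
So ω_n² = 162.5 ⇒ ω_n = 12.75 rad/s, and ζ = 8.8/(2ω_n) = 0.345.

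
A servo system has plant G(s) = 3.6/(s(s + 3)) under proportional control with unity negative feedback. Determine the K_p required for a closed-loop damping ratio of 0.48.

Closed-loop characteristic equation: s² + 3s + K_p·3.6 = 0.
So ω_n = √(3.6K_p) and 2ζω_n = 3, giving ζ = 3/(2√(3.6K_p)).
Setting ζ = 0.48: √(3.6K_p) = 3/(2·0.48) = 3.125, so K_p = 9.766/3.6 = 2.71.

K_p = 2.71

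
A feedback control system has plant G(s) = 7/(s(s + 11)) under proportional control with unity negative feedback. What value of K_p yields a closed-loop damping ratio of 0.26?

K_p = 63.9

Closed-loop characteristic equation: s² + 11s + K_p·7 = 0.
So ω_n = √(7K_p) and 2ζω_n = 11, giving ζ = 11/(2√(7K_p)).
Setting ζ = 0.26: √(7K_p) = 11/(2·0.26) = 21.15, so K_p = 447.5/7 = 63.9.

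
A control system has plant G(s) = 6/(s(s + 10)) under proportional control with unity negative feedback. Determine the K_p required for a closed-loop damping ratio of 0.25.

K_p = 66.7

Closed-loop characteristic equation: s² + 10s + K_p·6 = 0.
So ω_n = √(6K_p) and 2ζω_n = 10, giving ζ = 10/(2√(6K_p)).
Setting ζ = 0.25: √(6K_p) = 10/(2·0.25) = 20, so K_p = 400/6 = 66.7.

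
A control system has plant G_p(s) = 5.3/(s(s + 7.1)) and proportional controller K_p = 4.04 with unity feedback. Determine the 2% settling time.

The closed-loop denominator s² + 7.1s + 21.41 gives ω_n = √21.41 = 4.627 and ζ = 7.1/(2ω_n) = 0.7672.
2% settling time T_s ≈ 4/(ζω_n) = 4/3.55 = 1.13 s.

T_s ≈ 1.13 s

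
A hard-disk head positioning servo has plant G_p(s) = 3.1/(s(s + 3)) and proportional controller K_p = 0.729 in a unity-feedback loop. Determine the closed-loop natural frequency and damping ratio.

With unity feedback the closed-loop characteristic equation is s² + 3s + 0.729·3.1 = s² + 3s + 2.26 = 0.
So ω_n² = 2.26 ⇒ ω_n = 1.503 rad/s, and ζ = 3/(2ω_n) = 0.998.

ω_n = 1.5 rad/s, ζ = 0.998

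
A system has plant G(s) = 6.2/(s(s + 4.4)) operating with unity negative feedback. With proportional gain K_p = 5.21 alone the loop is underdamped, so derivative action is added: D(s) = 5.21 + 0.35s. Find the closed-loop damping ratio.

Forward path: (5.21 + 0.35s)·6.2/(s(s+4.4)). The closed-loop characteristic equation is s² + (4.4 + 6.2·0.35)s + 6.2·5.21 = 0.
That is s² + 6.57s + 32.3 = 0, so ω_n = 5.683 rad/s and ζ = 6.57/(2·5.683) = 0.578.

ζ = 0.578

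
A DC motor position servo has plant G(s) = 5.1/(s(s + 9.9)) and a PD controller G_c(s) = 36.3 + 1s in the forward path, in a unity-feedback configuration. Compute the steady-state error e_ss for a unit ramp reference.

0.0535

The loop has one pole at the origin (type 1). Velocity error constant K_v = lim_{s→0} s·G_c(s)G(s) = 36.3·5.1/9.9 = 18.7.
Steady-state error to a unit ramp: e_ss = 1/K_v = 0.0535.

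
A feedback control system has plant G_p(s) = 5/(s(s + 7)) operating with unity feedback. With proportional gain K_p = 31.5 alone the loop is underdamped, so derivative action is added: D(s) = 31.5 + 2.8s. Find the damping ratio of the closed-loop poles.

ζ = 0.837

Forward path: (31.5 + 2.8s)·5/(s(s+7)). The closed-loop characteristic equation is s² + (7 + 5·2.8)s + 5·31.5 = 0.
That is s² + 21s + 157.5 = 0, so ω_n = 12.55 rad/s and ζ = 21/(2·12.55) = 0.8367.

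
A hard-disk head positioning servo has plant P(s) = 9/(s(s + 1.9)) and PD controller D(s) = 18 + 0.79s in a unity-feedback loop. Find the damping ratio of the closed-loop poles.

ζ = 0.354

Forward path: (18 + 0.79s)·9/(s(s+1.9)). The closed-loop characteristic equation is s² + (1.9 + 9·0.79)s + 9·18 = 0.
That is s² + 9.01s + 162 = 0, so ω_n = 12.73 rad/s and ζ = 9.01/(2·12.73) = 0.3539.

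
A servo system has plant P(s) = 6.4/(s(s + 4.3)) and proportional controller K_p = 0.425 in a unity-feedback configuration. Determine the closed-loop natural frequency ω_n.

With unity feedback the closed-loop characteristic equation is s² + 4.3s + 0.425·6.4 = s² + 4.3s + 2.72 = 0.
So ω_n² = 2.72 ⇒ ω_n = 1.649 rad/s, and ζ = 4.3/(2ω_n) = 1.3.

ω_n = 1.65 rad/s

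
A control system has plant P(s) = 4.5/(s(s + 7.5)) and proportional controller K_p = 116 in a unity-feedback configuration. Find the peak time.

From 1 + K_pP(s) = 0: s² + 7.5s + 522 = 0 ⇒ ω_n = 22.85, ζ = 0.1641.
Damped frequency ω_d = ω_n√(1−ζ²) = 22.54 rad/s, so peak time T_p = π/ω_d = 0.139 s.

T_p = 0.139 s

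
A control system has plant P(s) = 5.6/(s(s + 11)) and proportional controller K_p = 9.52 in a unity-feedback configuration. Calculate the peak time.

From 1 + K_pP(s) = 0: s² + 11s + 53.31 = 0 ⇒ ω_n = 7.302, ζ = 0.7533.
Damped frequency ω_d = ω_n√(1−ζ²) = 4.802 rad/s, so peak time T_p = π/ω_d = 0.654 s.

T_p = 0.654 s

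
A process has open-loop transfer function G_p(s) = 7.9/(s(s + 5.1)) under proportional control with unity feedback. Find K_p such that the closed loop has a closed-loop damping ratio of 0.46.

K_p = 3.89

Closed-loop characteristic equation: s² + 5.1s + K_p·7.9 = 0.
So ω_n = √(7.9K_p) and 2ζω_n = 5.1, giving ζ = 5.1/(2√(7.9K_p)).
Setting ζ = 0.46: √(7.9K_p) = 5.1/(2·0.46) = 5.543, so K_p = 30.73/7.9 = 3.89.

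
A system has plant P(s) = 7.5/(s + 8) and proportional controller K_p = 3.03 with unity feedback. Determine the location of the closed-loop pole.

s = -30.72

Closed-loop transfer function: T(s) = K_p·P(s)/(1 + K_p·P(s)) = 22.72/(s + 8 + 22.72) = 22.72/(s + 30.72).
The closed-loop pole is at s = −30.72.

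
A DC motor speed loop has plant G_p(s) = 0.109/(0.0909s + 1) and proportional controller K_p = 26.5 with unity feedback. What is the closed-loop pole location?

Closed loop: T(s) = K_p·G_p/(1+K_p·G_p) = 2.889/(0.0909s + 1 + 2.889), with pole at s = −(1 + 2.889)/0.0909 = −42.78.

s = -42.78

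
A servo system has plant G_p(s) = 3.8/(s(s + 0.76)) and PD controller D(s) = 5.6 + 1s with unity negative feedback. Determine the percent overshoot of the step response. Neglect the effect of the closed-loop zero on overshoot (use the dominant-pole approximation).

Forward path: (5.6 + 1s)·3.8/(s(s+0.76)). The closed-loop characteristic equation is s² + (0.76 + 3.8·1)s + 3.8·5.6 = 0.
That is s² + 4.56s + 21.28 = 0, so ω_n = 4.613 rad/s and ζ = 4.56/(2·4.613) = 0.4943.
%OS = 100·exp(−πζ/√(1−ζ²)) = 16.8%.

16.8%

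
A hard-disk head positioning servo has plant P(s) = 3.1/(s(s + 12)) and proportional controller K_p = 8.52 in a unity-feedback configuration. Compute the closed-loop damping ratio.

ζ = 1.17

1 + K_p·P(s) = 0 gives s² + 12s + 26.41 = 0.
Matching s² + 2ζω_n s + ω_n²: ω_n = √26.41 = 5.139 rad/s and 2ζω_n = 12, so ζ = 12/(2·5.139) = 1.17.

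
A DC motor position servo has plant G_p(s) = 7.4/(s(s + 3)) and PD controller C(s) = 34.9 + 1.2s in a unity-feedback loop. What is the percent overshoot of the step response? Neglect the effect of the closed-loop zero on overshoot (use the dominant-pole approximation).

28.7%

Forward path: (34.9 + 1.2s)·7.4/(s(s+3)). The closed-loop characteristic equation is s² + (3 + 7.4·1.2)s + 7.4·34.9 = 0.
That is s² + 11.88s + 258.3 = 0, so ω_n = 16.07 rad/s and ζ = 11.88/(2·16.07) = 0.3696.
%OS = 100·exp(−πζ/√(1−ζ²)) = 28.7%.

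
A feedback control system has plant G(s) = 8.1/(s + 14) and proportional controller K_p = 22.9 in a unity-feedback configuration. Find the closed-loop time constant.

τ = 0.00501 s

Closed-loop transfer function: T(s) = K_p·G(s)/(1 + K_p·G(s)) = 185.5/(s + 14 + 185.5) = 185.5/(s + 199.5).
Time constant τ = 1/199.5 = 0.00501 s.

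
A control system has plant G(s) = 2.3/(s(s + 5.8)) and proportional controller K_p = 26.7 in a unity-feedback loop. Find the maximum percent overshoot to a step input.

28.6%

Closed-loop characteristic equation: s² + 5.8s + 61.41 = 0, so ω_n = 7.836 rad/s and ζ = 5.8/(2·7.836) = 0.3701.
%OS = 100·exp(−πζ/√(1−ζ²)) = 100·exp(−π·0.3701/√0.8631) = 28.6%.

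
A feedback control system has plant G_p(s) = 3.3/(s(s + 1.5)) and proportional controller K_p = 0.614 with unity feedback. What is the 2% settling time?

The closed-loop denominator s² + 1.5s + 2.026 gives ω_n = √2.026 = 1.423 and ζ = 1.5/(2ω_n) = 0.5269.
2% settling time T_s ≈ 4/(ζω_n) = 4/0.75 = 5.33 s.

T_s ≈ 5.33 s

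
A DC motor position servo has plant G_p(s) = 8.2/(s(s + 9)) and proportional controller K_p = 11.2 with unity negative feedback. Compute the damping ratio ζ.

ζ = 0.47

With unity feedback the closed-loop characteristic equation is s² + 9s + 11.2·8.2 = s² + 9s + 91.84 = 0.
So ω_n² = 91.84 ⇒ ω_n = 9.583 rad/s, and ζ = 9/(2ω_n) = 0.47.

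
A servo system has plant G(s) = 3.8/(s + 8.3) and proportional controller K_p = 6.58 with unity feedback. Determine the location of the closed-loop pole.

s = -33.3

Closed-loop transfer function: T(s) = K_p·G(s)/(1 + K_p·G(s)) = 25/(s + 8.3 + 25) = 25/(s + 33.3).
The closed-loop pole is at s = −33.3.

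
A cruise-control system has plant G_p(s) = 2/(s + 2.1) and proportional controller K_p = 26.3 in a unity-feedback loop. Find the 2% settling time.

Closed-loop transfer function: T(s) = K_p·G_p(s)/(1 + K_p·G_p(s)) = 52.6/(s + 2.1 + 52.6) = 52.6/(s + 54.7).
Time constant τ = 1/54.7 = 0.01828 s, so the 2% settling time is about 4τ = 0.0731 s.

T_s ≈ 0.0731 s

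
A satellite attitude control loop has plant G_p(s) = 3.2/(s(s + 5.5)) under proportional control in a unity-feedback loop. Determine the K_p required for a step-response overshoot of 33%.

From %OS = 100·exp(−πζ/√(1−ζ²)) = 33%, ζ = −ln(0.33)/√(π²+ln²(0.33)) = 0.3328.
Characteristic equation s² + 5.5s + 3.2K_p = 0 gives ζ = 5.5/(2√(3.2K_p)).
Setting ζ = 0.3328: √(3.2K_p) = 5.5/(2·0.3328) = 8.264, so K_p = 68.29/3.2 = 21.3.

K_p = 21.3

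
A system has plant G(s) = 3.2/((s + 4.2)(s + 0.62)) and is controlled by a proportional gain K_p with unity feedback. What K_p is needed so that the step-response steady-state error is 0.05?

K_p = 15.5

The loop is type 0, so e_ss(step) = 1/(1 + K_pos) with K_pos = K_p·G(0).
G(0) = 1.229. Require 1/(1 + K_p·1.229) = 0.05, so 1 + 1.229·K_p = 20.
K_p = (20 − 1)/1.229 = 15.5.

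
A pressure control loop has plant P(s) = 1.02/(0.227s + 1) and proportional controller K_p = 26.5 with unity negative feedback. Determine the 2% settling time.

T_s ≈ 0.0324 s

Closed loop: T(s) = K_p·P/(1+K_p·P) = 27.03/(0.227s + 1 + 27.03), with pole at s = −(1 + 27.03)/0.227 = −123.5.
τ = 1/123.5 = 0.008098 s, so 2% settling time ≈ 4τ = 0.0324 s.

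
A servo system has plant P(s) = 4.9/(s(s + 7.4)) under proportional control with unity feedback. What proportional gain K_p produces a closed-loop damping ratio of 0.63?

Closed-loop characteristic equation: s² + 7.4s + K_p·4.9 = 0.
So ω_n = √(4.9K_p) and 2ζω_n = 7.4, giving ζ = 7.4/(2√(4.9K_p)).
Setting ζ = 0.63: √(4.9K_p) = 7.4/(2·0.63) = 5.873, so K_p = 34.49/4.9 = 7.04.

K_p = 7.04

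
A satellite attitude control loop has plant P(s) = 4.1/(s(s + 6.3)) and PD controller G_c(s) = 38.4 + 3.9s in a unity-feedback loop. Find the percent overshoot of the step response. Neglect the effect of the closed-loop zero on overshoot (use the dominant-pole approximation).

0.23%

Forward path: (38.4 + 3.9s)·4.1/(s(s+6.3)). The closed-loop characteristic equation is s² + (6.3 + 4.1·3.9)s + 4.1·38.4 = 0.
That is s² + 22.29s + 157.4 = 0, so ω_n = 12.55 rad/s and ζ = 22.29/(2·12.55) = 0.8882.
%OS = 100·exp(−πζ/√(1−ζ²)) = 0.23%.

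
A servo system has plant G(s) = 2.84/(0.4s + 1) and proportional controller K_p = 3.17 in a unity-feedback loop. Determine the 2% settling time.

Closed loop: T(s) = K_p·G/(1+K_p·G) = 9.003/(0.4s + 1 + 9.003), with pole at s = −(1 + 9.003)/0.4 = −25.01.
τ = 1/25.01 = 0.03999 s, so 2% settling time ≈ 4τ = 0.16 s.

T_s ≈ 0.16 s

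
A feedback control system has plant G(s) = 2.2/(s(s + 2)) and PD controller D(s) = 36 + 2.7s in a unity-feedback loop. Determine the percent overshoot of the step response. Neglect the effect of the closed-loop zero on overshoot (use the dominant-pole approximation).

20.9%

Forward path: (36 + 2.7s)·2.2/(s(s+2)). The closed-loop characteristic equation is s² + (2 + 2.2·2.7)s + 2.2·36 = 0.
That is s² + 7.94s + 79.2 = 0, so ω_n = 8.899 rad/s and ζ = 7.94/(2·8.899) = 0.4461.
%OS = 100·exp(−πζ/√(1−ζ²)) = 20.9%.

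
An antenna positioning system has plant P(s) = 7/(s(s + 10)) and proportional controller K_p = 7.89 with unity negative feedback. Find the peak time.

Closed-loop characteristic equation: s² + 10s + 55.23 = 0, so ω_n = 7.432 rad/s and ζ = 10/(2·7.432) = 0.6728.
Damped frequency ω_d = ω_n√(1−ζ²) = 5.498 rad/s, so peak time T_p = π/ω_d = 0.571 s.

T_p = 0.571 s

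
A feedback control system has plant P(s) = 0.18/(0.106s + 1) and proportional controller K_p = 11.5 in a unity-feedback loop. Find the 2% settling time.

T_s ≈ 0.138 s

Closed loop: T(s) = K_p·P/(1+K_p·P) = 2.07/(0.106s + 1 + 2.07), with pole at s = −(1 + 2.07)/0.106 = −28.96.
τ = 1/28.96 = 0.03453 s, so 2% settling time ≈ 4τ = 0.138 s.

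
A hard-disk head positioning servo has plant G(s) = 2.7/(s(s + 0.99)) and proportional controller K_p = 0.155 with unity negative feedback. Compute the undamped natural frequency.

The closed-loop denominator is s(s+0.99) + 0.155·2.7 = s² + 0.99s + 0.4185.
So ω_n² = 0.4185 ⇒ ω_n = 0.6469 rad/s, and ζ = 0.99/(2ω_n) = 0.765.

ω_n = 0.647 rad/s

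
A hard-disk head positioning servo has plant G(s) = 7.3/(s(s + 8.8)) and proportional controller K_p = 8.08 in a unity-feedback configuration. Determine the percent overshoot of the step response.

Closed-loop characteristic equation: s² + 8.8s + 58.98 = 0, so ω_n = 7.68 rad/s and ζ = 8.8/(2·7.68) = 0.5729.
%OS = 100·exp(−πζ/√(1−ζ²)) = 100·exp(−π·0.5729/√0.6718) = 11.1%.

11.1%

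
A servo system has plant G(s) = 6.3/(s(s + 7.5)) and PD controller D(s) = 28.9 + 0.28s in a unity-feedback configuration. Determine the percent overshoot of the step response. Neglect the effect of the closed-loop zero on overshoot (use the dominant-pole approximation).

Forward path: (28.9 + 0.28s)·6.3/(s(s+7.5)). The closed-loop characteristic equation is s² + (7.5 + 6.3·0.28)s + 6.3·28.9 = 0.
That is s² + 9.264s + 182.1 = 0, so ω_n = 13.49 rad/s and ζ = 9.264/(2·13.49) = 0.3433.
%OS = 100·exp(−πζ/√(1−ζ²)) = 31.7%.

31.7%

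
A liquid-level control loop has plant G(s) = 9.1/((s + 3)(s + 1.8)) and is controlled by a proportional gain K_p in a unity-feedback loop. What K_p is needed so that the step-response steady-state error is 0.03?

For a type-0 loop with proportional control, e_ss = 1/(1 + K_p·G(0)).
G(0) = 1.685. Require 1/(1 + K_p·1.685) = 0.03, so 1 + 1.685·K_p = 33.33.
K_p = (33.33 − 1)/1.685 = 19.2.

K_p = 19.2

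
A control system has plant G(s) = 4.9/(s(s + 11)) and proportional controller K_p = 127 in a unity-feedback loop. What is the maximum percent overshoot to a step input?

Closed-loop characteristic equation: s² + 11s + 622.3 = 0, so ω_n = 24.95 rad/s and ζ = 11/(2·24.95) = 0.2205.
%OS = 100·exp(−πζ/√(1−ζ²)) = 100·exp(−π·0.2205/√0.9514) = 49.2%.

49.2%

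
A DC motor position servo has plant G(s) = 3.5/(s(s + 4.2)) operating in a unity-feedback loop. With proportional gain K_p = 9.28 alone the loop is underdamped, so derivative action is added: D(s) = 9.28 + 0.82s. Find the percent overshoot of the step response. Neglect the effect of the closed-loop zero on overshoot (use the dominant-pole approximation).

Forward path: (9.28 + 0.82s)·3.5/(s(s+4.2)). The closed-loop characteristic equation is s² + (4.2 + 3.5·0.82)s + 3.5·9.28 = 0.
That is s² + 7.07s + 32.48 = 0, so ω_n = 5.699 rad/s and ζ = 7.07/(2·5.699) = 0.6203.
%OS = 100·exp(−πζ/√(1−ζ²)) = 8.34%.

8.34%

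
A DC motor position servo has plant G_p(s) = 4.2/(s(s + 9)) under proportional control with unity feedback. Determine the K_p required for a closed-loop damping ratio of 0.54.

K_p = 16.5

Closed-loop characteristic equation: s² + 9s + K_p·4.2 = 0.
So ω_n = √(4.2K_p) and 2ζω_n = 9, giving ζ = 9/(2√(4.2K_p)).
Setting ζ = 0.54: √(4.2K_p) = 9/(2·0.54) = 8.333, so K_p = 69.44/4.2 = 16.5.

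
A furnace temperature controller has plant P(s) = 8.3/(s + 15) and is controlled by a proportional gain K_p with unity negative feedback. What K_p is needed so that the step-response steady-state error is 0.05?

K_p = 34.3

The loop is type 0, so e_ss(step) = 1/(1 + K_pos) with K_pos = K_p·P(0).
P(0) = 0.5533. Require 1/(1 + K_p·0.5533) = 0.05, so 1 + 0.5533·K_p = 20.
K_p = (20 − 1)/0.5533 = 34.3.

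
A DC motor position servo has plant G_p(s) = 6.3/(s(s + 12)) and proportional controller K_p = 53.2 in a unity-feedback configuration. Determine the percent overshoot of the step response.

33.6%

The closed-loop denominator s² + 12s + 335.2 gives ω_n = √335.2 = 18.31 and ζ = 12/(2ω_n) = 0.3277.
%OS = 100·exp(−πζ/√(1−ζ²)) = 100·exp(−π·0.3277/√0.8926) = 33.6%.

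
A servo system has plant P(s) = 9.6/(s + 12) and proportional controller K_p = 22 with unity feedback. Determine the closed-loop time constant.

Closed-loop transfer function: T(s) = K_p·P(s)/(1 + K_p·P(s)) = 211.2/(s + 12 + 211.2) = 211.2/(s + 223.2).
Time constant τ = 1/223.2 = 0.00448 s.

τ = 0.00448 s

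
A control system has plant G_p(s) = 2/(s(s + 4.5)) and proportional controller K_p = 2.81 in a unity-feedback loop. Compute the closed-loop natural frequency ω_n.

With unity feedback the closed-loop characteristic equation is s² + 4.5s + 2.81·2 = s² + 4.5s + 5.62 = 0.
So ω_n² = 5.62 ⇒ ω_n = 2.371 rad/s, and ζ = 4.5/(2ω_n) = 0.949.

ω_n = 2.37 rad/s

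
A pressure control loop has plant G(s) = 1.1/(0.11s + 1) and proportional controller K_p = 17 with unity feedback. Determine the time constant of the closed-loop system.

Closed loop: T(s) = K_p·G/(1+K_p·G) = 18.7/(0.11s + 1 + 18.7), with pole at s = −(1 + 18.7)/0.11 = −179.1.
Closed-loop time constant τ = 1/179.1 = 0.00558 s.

τ = 0.00558 s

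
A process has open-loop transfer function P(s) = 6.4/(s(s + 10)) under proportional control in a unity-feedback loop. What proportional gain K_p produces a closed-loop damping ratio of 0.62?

Closed-loop characteristic equation: s² + 10s + K_p·6.4 = 0.
So ω_n = √(6.4K_p) and 2ζω_n = 10, giving ζ = 10/(2√(6.4K_p)).
Setting ζ = 0.62: √(6.4K_p) = 10/(2·0.62) = 8.065, so K_p = 65.04/6.4 = 10.2.

K_p = 10.2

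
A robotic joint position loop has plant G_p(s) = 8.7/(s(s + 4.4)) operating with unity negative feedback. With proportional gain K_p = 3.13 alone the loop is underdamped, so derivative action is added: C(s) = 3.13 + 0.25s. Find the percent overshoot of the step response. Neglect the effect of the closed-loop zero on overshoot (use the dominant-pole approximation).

7.82%

Forward path: (3.13 + 0.25s)·8.7/(s(s+4.4)). The closed-loop characteristic equation is s² + (4.4 + 8.7·0.25)s + 8.7·3.13 = 0.
That is s² + 6.575s + 27.23 = 0, so ω_n = 5.218 rad/s and ζ = 6.575/(2·5.218) = 0.63.
%OS = 100·exp(−πζ/√(1−ζ²)) = 7.82%.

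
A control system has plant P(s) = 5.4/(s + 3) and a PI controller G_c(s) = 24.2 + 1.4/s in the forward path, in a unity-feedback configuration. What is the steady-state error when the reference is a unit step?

The open loop G_c(s)P(s) has a pole at the origin (type 1), so the static position error constant is infinite and e_ss = 1/(1+∞) = 0.

0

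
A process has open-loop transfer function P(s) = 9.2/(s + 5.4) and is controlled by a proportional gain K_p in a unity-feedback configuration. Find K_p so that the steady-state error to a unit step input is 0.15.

The loop is type 0, so e_ss(step) = 1/(1 + K_pos) with K_pos = K_p·P(0).
P(0) = 1.704. Require 1/(1 + K_p·1.704) = 0.15, so 1 + 1.704·K_p = 6.667.
K_p = (6.667 − 1)/1.704 = 3.33.

K_p = 3.33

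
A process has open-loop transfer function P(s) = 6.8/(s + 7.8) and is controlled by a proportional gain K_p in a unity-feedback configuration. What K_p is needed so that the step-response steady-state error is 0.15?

The loop is type 0, so e_ss(step) = 1/(1 + K_pos) with K_pos = K_p·P(0).
P(0) = 0.8718. Require 1/(1 + K_p·0.8718) = 0.15, so 1 + 0.8718·K_p = 6.667.
K_p = (6.667 − 1)/0.8718 = 6.5.

K_p = 6.5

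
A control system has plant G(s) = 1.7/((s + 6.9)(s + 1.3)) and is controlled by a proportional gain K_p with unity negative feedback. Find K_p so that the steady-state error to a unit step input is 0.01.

K_p = 522

Steady-state error for a unit step on this type-0 loop is 1/(1 + K_p·G(0)).
G(0) = 0.1895. Require 1/(1 + K_p·0.1895) = 0.01, so 1 + 0.1895·K_p = 100.
K_p = (100 − 1)/0.1895 = 522.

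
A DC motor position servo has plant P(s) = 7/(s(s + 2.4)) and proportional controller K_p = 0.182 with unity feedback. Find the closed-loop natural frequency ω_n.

ω_n = 1.13 rad/s

With unity feedback the closed-loop characteristic equation is s² + 2.4s + 0.182·7 = s² + 2.4s + 1.274 = 0.
So ω_n² = 1.274 ⇒ ω_n = 1.129 rad/s, and ζ = 2.4/(2ω_n) = 1.06.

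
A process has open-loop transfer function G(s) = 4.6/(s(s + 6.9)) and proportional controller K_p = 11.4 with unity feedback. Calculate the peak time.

T_p = 0.493 s

The closed-loop denominator s² + 6.9s + 52.44 gives ω_n = √52.44 = 7.242 and ζ = 6.9/(2ω_n) = 0.4764.
Damped frequency ω_d = ω_n√(1−ζ²) = 6.367 rad/s, so peak time T_p = π/ω_d = 0.493 s.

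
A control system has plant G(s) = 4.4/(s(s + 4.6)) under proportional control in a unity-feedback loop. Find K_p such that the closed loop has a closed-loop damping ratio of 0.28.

Closed-loop characteristic equation: s² + 4.6s + K_p·4.4 = 0.
So ω_n = √(4.4K_p) and 2ζω_n = 4.6, giving ζ = 4.6/(2√(4.4K_p)).
Setting ζ = 0.28: √(4.4K_p) = 4.6/(2·0.28) = 8.214, so K_p = 67.47/4.4 = 15.3.

K_p = 15.3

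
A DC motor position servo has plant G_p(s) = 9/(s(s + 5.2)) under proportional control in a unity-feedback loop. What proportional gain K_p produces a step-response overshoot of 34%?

From %OS = 100·exp(−πζ/√(1−ζ²)) = 34%, ζ = −ln(0.34)/√(π²+ln²(0.34)) = 0.3248.
Characteristic equation s² + 5.2s + 9K_p = 0 gives ζ = 5.2/(2√(9K_p)).
Setting ζ = 0.3248: √(9K_p) = 5.2/(2·0.3248) = 8.005, so K_p = 64.09/9 = 7.12.

K_p = 7.12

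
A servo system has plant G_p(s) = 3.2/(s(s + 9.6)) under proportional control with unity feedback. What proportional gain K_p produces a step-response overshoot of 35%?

K_p = 71.7

From %OS = 100·exp(−πζ/√(1−ζ²)) = 35%, ζ = −ln(0.35)/√(π²+ln²(0.35)) = 0.3169.
Characteristic equation s² + 9.6s + 3.2K_p = 0 gives ζ = 9.6/(2√(3.2K_p)).
Setting ζ = 0.3169: √(3.2K_p) = 9.6/(2·0.3169) = 15.14, so K_p = 229.4/3.2 = 71.7.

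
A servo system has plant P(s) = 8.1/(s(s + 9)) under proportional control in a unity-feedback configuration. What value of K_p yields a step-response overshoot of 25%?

From %OS = 100·exp(−πζ/√(1−ζ²)) = 25%, ζ = −ln(0.25)/√(π²+ln²(0.25)) = 0.4037.
Characteristic equation s² + 9s + 8.1K_p = 0 gives ζ = 9/(2√(8.1K_p)).
Setting ζ = 0.4037: √(8.1K_p) = 9/(2·0.4037) = 11.15, so K_p = 124.2/8.1 = 15.3.

K_p = 15.3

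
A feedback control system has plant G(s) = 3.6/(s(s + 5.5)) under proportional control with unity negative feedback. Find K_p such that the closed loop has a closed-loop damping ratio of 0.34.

Closed-loop characteristic equation: s² + 5.5s + K_p·3.6 = 0.
So ω_n = √(3.6K_p) and 2ζω_n = 5.5, giving ζ = 5.5/(2√(3.6K_p)).
Setting ζ = 0.34: √(3.6K_p) = 5.5/(2·0.34) = 8.088, so K_p = 65.42/3.6 = 18.2.

K_p = 18.2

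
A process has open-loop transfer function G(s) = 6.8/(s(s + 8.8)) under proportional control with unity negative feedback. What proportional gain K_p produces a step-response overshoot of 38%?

From %OS = 100·exp(−πζ/√(1−ζ²)) = 38%, ζ = −ln(0.38)/√(π²+ln²(0.38)) = 0.2943.
Characteristic equation s² + 8.8s + 6.8K_p = 0 gives ζ = 8.8/(2√(6.8K_p)).
Setting ζ = 0.2943: √(6.8K_p) = 8.8/(2·0.2943) = 14.95, so K_p = 223.5/6.8 = 32.9.

K_p = 32.9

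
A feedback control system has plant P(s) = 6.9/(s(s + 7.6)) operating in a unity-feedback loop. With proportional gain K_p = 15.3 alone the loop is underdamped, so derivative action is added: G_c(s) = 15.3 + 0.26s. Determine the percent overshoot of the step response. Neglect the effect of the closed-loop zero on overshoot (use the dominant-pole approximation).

Forward path: (15.3 + 0.26s)·6.9/(s(s+7.6)). The closed-loop characteristic equation is s² + (7.6 + 6.9·0.26)s + 6.9·15.3 = 0.
That is s² + 9.394s + 105.6 = 0, so ω_n = 10.27 rad/s and ζ = 9.394/(2·10.27) = 0.4571.
%OS = 100·exp(−πζ/√(1−ζ²)) = 19.9%.

19.9%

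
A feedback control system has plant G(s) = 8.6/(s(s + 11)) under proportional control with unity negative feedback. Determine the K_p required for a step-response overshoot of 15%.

K_p = 13.2

From %OS = 100·exp(−πζ/√(1−ζ²)) = 15%, ζ = −ln(0.15)/√(π²+ln²(0.15)) = 0.5169.
Characteristic equation s² + 11s + 8.6K_p = 0 gives ζ = 11/(2√(8.6K_p)).
Setting ζ = 0.5169: √(8.6K_p) = 11/(2·0.5169) = 10.64, so K_p = 113.2/8.6 = 13.2.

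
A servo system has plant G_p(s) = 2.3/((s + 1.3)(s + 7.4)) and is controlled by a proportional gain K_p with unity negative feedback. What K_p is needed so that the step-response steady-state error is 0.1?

The loop is type 0, so e_ss(step) = 1/(1 + K_pos) with K_pos = K_p·G_p(0).
G_p(0) = 0.2391. Require 1/(1 + K_p·0.2391) = 0.1, so 1 + 0.2391·K_p = 10.
K_p = (10 − 1)/0.2391 = 37.6.

K_p = 37.6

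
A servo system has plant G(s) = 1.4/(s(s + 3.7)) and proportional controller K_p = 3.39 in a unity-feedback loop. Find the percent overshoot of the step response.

From 1 + K_pG(s) = 0: s² + 3.7s + 4.746 = 0 ⇒ ω_n = 2.179, ζ = 0.8492.
%OS = 100·exp(−πζ/√(1−ζ²)) = 100·exp(−π·0.8492/√0.2789) = 0.64%.

0.64%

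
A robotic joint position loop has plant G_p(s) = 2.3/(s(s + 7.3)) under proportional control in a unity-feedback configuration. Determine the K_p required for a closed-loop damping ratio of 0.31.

K_p = 60.3

Closed-loop characteristic equation: s² + 7.3s + K_p·2.3 = 0.
So ω_n = √(2.3K_p) and 2ζω_n = 7.3, giving ζ = 7.3/(2√(2.3K_p)).
Setting ζ = 0.31: √(2.3K_p) = 7.3/(2·0.31) = 11.77, so K_p = 138.6/2.3 = 60.3.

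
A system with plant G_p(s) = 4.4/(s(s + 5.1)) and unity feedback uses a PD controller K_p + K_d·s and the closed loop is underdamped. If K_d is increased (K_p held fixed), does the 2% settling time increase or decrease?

decrease

Characteristic equation s² + (5.1 + 4.4K_d)s + 4.4K_p = 0: raising K_d increases ζω_n = (5.1+4.4K_d)/2 while the loop stays underdamped, so T_s ≈ 4/(ζω_n) decreases.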